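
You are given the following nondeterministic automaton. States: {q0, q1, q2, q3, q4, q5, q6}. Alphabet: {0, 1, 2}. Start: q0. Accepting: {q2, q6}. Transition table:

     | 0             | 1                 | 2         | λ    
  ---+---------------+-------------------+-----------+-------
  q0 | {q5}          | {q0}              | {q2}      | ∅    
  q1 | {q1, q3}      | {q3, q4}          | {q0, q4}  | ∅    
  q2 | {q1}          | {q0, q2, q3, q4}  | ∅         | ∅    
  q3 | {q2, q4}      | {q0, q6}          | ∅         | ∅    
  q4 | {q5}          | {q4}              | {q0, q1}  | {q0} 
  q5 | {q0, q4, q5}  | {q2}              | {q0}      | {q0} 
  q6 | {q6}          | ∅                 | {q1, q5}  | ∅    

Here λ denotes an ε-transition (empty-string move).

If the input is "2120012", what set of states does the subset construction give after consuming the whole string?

{q0, q1, q2, q5}

Start in {q0}.
Read '2': {q0} → {q2}.
Read '1': {q2} → {q0, q2, q3, q4}.
Read '2': {q0, q2, q3, q4} → {q0, q1, q2}.
Read '0': {q0, q1, q2} → {q0, q1, q3, q5}.
Read '0': {q0, q1, q3, q5} → {q0, q1, q2, q3, q4, q5}.
Read '1': {q0, q1, q2, q3, q4, q5} → {q0, q2, q3, q4, q6}.
Read '2': {q0, q2, q3, q4, q6} → {q0, q1, q2, q5}.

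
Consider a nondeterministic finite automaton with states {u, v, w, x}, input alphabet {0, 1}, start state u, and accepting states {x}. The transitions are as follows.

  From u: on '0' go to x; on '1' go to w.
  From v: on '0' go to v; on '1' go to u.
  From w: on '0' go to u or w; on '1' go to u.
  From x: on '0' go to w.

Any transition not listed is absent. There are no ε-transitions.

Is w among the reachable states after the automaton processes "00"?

Yes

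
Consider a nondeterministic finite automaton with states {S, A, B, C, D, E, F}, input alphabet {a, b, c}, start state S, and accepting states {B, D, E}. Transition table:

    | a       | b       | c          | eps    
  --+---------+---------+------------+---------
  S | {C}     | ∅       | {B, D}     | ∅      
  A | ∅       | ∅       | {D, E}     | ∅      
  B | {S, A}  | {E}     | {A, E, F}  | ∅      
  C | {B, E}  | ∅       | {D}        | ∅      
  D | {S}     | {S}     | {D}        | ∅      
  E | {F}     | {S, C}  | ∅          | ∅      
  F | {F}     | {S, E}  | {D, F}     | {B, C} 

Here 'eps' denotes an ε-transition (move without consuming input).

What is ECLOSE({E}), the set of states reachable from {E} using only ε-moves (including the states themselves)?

{E}

Begin with {E}.
No ε-moves leave this set, so the closure equals the set itself.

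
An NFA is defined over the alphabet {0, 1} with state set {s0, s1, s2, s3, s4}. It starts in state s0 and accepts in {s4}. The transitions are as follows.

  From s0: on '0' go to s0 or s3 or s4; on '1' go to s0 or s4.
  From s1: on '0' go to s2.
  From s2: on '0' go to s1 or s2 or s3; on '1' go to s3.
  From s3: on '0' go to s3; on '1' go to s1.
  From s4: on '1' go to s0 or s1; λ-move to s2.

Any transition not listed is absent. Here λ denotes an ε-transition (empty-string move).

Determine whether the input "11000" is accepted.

Start in {s0}.
Read '1': {s0} → {s0, s2, s4}.
Read '1': {s0, s2, s4} → {s0, s1, s2, s3, s4}.
Read '0': {s0, s1, s2, s3, s4} → {s0, s1, s2, s3, s4}.
Read '0': {s0, s1, s2, s3, s4} → {s0, s1, s2, s3, s4}.
Read '0': {s0, s1, s2, s3, s4} → {s0, s1, s2, s3, s4}.
The final set {s0, s1, s2, s3, s4} contains the accepting state s4.

Yes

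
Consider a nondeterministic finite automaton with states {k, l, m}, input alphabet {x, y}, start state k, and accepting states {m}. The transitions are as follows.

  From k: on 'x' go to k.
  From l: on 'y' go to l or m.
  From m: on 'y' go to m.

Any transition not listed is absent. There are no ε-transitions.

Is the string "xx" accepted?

Start in {k}.
Read 'x': k→{k}; now {k}.
Read 'x': k→{k}; now {k}.
The final set {k} contains no accepting state.

No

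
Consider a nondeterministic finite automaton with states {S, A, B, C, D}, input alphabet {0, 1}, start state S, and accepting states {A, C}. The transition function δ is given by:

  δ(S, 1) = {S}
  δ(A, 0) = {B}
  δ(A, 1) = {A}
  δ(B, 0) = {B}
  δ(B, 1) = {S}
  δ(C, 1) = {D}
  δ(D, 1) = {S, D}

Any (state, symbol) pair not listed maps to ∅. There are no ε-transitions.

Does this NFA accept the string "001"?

No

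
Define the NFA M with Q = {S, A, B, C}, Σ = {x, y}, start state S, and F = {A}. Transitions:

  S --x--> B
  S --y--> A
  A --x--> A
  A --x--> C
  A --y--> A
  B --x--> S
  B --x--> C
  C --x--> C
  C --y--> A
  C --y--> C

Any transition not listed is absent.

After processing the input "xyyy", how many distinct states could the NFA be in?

0

Start in {S}.
Read 'x': S→{B}; now {B}.
Read 'y': B→∅; now ∅.
The set is empty and remains empty for the remaining 2 symbols.
That set has 0 states.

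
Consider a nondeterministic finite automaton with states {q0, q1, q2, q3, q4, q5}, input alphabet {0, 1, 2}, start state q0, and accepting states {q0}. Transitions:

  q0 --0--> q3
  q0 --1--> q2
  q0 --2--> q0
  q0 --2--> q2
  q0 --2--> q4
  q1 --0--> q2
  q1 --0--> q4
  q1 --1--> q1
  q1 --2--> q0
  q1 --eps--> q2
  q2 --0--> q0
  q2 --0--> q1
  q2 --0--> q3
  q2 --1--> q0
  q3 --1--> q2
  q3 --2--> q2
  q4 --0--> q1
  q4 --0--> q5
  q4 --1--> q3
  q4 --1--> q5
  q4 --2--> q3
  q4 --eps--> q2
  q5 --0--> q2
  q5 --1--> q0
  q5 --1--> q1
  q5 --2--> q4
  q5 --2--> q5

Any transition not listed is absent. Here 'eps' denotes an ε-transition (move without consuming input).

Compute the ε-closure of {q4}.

Begin with {q4}.
ε-move q4 → q2; add q2.

{q2, q4}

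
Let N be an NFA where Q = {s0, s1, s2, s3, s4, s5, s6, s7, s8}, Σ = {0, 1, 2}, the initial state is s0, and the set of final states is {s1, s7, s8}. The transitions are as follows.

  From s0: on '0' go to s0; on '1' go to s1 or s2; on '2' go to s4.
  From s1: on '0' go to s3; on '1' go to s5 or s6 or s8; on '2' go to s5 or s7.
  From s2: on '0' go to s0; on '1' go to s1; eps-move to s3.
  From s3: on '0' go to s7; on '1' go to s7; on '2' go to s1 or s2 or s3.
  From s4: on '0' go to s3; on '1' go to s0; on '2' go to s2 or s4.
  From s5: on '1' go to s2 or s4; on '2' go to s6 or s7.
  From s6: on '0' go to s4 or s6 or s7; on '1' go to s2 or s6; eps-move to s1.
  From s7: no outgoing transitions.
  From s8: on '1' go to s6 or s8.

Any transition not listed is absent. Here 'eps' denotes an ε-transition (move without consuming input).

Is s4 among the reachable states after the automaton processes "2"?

Yes

Start in {s0}.
Read '2': {s0} → {s4}.
State s4 is in {s4}.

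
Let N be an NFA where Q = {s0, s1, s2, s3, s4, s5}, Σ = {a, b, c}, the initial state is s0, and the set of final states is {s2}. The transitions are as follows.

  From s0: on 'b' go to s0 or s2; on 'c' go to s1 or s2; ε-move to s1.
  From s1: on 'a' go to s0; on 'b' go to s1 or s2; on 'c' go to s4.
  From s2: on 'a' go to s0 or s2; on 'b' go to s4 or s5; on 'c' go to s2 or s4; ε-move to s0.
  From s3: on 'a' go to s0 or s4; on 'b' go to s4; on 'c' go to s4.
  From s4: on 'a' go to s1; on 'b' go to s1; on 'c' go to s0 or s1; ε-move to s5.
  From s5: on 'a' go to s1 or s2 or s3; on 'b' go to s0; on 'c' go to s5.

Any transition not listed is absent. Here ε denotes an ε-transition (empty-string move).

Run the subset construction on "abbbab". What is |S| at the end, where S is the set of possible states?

Start: ε-closure({s0}) = {s0, s1}.
Read 'a': {s0, s1} → {s0, s1}.
Read 'b': {s0, s1} → {s0, s1, s2}.
Read 'b': {s0, s1, s2} → {s0, s1, s2, s4, s5}.
Read 'b': {s0, s1, s2, s4, s5} → {s0, s1, s2, s4, s5}.
Read 'a': {s0, s1, s2, s4, s5} → {s0, s1, s2, s3}.
Read 'b': {s0, s1, s2, s3} → {s0, s1, s2, s4, s5}.
That set has 5 states.

5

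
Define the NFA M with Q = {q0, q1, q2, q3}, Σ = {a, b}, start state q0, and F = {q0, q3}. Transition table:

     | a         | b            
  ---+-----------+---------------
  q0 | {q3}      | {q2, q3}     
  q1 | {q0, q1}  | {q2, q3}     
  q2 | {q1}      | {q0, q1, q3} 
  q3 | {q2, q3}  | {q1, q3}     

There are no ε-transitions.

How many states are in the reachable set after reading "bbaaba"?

4

Start in {q0}.
Read 'b': {q0} → {q2, q3}.
Read 'b': {q2, q3} → {q0, q1, q3}.
Read 'a': {q0, q1, q3} → {q0, q1, q2, q3}.
Read 'a': {q0, q1, q2, q3} → {q0, q1, q2, q3}.
Read 'b': {q0, q1, q2, q3} → {q0, q1, q2, q3}.
Read 'a': {q0, q1, q2, q3} → {q0, q1, q2, q3}.
That set has 4 states.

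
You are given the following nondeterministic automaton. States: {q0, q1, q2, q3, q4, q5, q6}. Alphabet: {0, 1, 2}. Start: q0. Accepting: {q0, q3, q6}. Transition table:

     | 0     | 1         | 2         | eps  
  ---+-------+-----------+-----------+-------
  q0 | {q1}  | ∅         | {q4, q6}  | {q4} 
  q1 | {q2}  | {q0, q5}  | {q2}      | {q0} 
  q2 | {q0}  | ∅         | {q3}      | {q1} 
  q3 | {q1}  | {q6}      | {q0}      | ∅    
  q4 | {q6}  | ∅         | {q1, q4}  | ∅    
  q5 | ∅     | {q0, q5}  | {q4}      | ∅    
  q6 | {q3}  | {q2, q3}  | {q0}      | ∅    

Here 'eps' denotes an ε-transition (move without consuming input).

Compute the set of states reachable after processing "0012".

{q0, q1, q2, q3, q4, q6}

Start: ε-closure({q0}) = {q0, q4}.
Read '0': {q0, q4} → {q0, q1, q4, q6}.
Read '0': {q0, q1, q4, q6} → {q0, q1, q2, q3, q4, q6}.
Read '1': {q0, q1, q2, q3, q4, q6} → {q0, q1, q2, q3, q4, q5, q6}.
Read '2': {q0, q1, q2, q3, q4, q5, q6} → {q0, q1, q2, q3, q4, q6}.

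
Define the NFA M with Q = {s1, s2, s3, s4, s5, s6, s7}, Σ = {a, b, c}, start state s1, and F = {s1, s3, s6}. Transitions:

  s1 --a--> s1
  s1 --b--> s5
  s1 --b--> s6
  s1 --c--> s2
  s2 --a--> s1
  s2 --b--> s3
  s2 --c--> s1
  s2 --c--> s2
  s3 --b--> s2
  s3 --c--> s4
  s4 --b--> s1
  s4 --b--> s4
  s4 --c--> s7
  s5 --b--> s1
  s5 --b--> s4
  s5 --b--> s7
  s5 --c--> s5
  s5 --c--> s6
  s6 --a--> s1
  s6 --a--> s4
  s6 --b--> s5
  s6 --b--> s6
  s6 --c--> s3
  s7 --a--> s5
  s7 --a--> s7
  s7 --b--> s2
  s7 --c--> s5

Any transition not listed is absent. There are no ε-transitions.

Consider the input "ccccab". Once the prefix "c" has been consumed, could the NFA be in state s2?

Start in {s1}.
Read 'c': {s1} → {s2}.
State s2 is in {s2}.

Yes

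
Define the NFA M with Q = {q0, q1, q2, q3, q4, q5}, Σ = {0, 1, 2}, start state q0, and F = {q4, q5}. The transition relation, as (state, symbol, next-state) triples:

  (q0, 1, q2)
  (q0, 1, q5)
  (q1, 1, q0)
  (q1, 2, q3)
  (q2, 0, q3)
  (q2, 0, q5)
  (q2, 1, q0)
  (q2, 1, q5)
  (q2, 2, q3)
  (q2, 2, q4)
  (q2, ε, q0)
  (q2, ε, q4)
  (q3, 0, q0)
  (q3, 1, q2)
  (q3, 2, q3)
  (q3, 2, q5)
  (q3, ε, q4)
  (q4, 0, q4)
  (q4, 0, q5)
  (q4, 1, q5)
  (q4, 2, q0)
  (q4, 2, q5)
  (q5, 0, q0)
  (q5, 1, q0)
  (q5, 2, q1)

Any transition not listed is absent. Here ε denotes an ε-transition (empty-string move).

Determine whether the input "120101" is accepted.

Yes

Start in {q0}.
Read '1': {q0} → {q0, q2, q4, q5}.
Read '2': {q0, q2, q4, q5} → {q0, q1, q3, q4, q5}.
Read '0': {q0, q1, q3, q4, q5} → {q0, q4, q5}.
Read '1': {q0, q4, q5} → {q0, q2, q4, q5}.
Read '0': {q0, q2, q4, q5} → {q0, q3, q4, q5}.
Read '1': {q0, q3, q4, q5} → {q0, q2, q4, q5}.
The final set {q0, q2, q4, q5} contains the accepting states q4, q5.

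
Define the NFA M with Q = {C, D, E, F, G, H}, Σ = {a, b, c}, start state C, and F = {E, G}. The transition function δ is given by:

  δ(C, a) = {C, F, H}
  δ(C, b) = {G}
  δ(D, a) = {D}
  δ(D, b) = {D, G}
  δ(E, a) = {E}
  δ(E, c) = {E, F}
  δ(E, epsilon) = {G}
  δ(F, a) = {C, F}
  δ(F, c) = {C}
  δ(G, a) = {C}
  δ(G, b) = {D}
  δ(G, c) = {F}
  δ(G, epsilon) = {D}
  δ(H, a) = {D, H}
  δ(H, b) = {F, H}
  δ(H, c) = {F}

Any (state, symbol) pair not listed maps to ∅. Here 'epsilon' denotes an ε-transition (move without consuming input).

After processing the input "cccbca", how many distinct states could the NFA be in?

0

Start in {C}.
Read 'c': C→∅; now ∅.
The set is empty and remains empty for the remaining 5 symbols.
That set has 0 states.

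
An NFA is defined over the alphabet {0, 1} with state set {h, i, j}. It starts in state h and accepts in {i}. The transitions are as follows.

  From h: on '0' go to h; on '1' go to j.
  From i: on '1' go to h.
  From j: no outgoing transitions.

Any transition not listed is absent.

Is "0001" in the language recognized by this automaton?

No

Start in {h}.
Read '0': h→{h}; now {h}.
Read '0': h→{h}; now {h}.
Read '0': h→{h}; now {h}.
Read '1': h→{j}; now {j}.
The final set {j} contains no accepting state.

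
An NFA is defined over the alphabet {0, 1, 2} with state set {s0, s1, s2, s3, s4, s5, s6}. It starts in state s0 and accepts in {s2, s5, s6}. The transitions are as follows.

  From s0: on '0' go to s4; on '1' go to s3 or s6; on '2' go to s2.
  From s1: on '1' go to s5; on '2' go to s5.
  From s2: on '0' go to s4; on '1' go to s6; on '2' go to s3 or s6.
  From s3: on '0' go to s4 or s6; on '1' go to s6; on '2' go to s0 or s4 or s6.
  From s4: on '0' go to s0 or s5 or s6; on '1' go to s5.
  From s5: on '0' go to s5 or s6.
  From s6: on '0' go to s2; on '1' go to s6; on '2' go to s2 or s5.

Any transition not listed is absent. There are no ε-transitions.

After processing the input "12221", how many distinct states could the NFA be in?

3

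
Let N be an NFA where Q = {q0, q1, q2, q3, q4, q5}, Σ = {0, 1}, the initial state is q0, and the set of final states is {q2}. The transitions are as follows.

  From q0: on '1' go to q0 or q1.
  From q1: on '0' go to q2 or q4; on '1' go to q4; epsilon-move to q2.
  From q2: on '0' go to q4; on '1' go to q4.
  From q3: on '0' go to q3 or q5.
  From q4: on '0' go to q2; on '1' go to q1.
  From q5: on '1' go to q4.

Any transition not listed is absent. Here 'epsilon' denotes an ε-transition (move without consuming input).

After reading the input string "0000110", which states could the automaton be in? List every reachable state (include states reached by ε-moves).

∅

Start in {q0}.
Read '0': {q0} → ∅.
The set is empty and remains empty for the remaining 6 symbols.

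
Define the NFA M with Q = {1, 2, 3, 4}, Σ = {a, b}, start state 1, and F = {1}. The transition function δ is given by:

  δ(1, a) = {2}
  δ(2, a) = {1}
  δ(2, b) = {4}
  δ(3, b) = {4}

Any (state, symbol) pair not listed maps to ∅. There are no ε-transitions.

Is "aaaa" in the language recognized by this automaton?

Yes

Start in {1}.
Read 'a': 1→{2}; now {2}.
Read 'a': 2→{1}; now {1}.
Read 'a': 1→{2}; now {2}.
Read 'a': 2→{1}; now {1}.
The final set {1} contains the accepting state 1.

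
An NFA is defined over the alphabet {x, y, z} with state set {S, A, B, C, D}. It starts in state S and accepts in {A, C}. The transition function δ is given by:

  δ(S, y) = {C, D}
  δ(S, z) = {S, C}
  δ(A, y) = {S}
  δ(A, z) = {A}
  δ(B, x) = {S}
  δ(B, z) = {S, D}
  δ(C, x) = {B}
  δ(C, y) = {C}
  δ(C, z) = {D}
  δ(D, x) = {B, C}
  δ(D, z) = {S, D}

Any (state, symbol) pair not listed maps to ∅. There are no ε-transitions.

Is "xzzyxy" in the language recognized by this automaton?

Start in {S}.
Read 'x': S→∅; now ∅.
The set is empty and remains empty for the remaining 5 symbols.
The final set ∅ contains no accepting state.

No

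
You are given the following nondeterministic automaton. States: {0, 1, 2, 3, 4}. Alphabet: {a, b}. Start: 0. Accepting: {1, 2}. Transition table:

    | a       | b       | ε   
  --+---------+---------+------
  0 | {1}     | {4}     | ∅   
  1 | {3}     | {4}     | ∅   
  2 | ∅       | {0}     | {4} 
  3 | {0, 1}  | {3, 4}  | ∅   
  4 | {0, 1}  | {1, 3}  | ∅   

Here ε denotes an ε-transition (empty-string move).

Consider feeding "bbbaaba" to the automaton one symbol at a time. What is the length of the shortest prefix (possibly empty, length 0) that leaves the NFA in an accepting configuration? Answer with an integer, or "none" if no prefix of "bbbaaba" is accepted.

Start in {0}.
Read 'b': {0} → {4}.
Read 'b': {4} → {1, 3}.
None of the earlier sets intersect F, but {1, 3} does.

2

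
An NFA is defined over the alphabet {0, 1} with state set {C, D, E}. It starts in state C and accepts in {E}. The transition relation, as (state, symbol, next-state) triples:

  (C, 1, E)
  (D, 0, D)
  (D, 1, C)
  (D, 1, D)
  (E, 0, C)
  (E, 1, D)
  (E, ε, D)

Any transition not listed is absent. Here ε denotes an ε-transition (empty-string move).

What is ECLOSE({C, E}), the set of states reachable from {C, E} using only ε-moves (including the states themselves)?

Begin with {C, E}.
ε-move E → D; add D.

{C, D, E}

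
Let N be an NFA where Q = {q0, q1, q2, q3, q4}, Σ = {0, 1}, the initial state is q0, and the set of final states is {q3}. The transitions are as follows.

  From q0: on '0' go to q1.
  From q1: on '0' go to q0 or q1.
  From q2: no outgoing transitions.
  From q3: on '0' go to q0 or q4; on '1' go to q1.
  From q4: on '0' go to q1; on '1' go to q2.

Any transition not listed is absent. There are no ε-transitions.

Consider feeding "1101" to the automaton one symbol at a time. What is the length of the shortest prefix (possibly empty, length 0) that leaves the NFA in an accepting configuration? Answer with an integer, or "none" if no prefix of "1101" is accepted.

Start in {q0}.
Read '1': q0→∅; now ∅.
The set is empty and remains empty for the remaining 3 symbols.
No reachable set along the way intersects F.

none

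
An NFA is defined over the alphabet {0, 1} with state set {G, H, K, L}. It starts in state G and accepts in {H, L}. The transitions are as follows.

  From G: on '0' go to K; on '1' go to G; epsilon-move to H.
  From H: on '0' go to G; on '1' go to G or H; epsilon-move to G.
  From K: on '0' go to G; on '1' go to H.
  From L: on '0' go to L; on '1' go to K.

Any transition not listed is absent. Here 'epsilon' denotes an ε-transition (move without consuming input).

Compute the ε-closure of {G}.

Begin with {G}.
ε-move G → H; add H.

{G, H}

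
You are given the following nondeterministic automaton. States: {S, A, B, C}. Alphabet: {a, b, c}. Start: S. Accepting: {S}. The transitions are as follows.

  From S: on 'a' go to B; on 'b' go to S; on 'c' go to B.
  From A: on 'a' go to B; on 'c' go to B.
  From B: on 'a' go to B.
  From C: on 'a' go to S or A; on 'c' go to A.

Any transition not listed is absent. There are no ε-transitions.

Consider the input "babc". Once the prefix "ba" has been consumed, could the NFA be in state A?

No

Start in {S}.
Read 'b': {S} → {S}.
Read 'a': {S} → {B}.
State A is not in {B}.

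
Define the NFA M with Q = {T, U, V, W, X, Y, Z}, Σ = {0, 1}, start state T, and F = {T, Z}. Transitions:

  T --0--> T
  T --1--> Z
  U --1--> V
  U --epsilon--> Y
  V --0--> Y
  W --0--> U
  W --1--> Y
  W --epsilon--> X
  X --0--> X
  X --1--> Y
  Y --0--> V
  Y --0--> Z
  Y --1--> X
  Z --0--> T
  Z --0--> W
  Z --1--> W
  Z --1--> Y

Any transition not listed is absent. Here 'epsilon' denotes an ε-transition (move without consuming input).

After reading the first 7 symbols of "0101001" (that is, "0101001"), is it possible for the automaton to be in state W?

No

Start in {T}.
Read '0': T→{T}; now {T}.
Read '1': T→{Z}; now {Z}.
Read '0': Z→{T, W}; union {T, W}; ε-closure = {T, W, X}.
Read '1': T→{Z}, W→{Y}, X→{Y}; now {Y, Z}.
Read '0': Y→{V, Z}, Z→{T, W}; union {T, V, W, Z}; ε-closure = {T, V, W, X, Z}.
Read '0': T→{T}, V→{Y}, W→{U}, X→{X}, Z→{T, W}; now {T, U, W, X, Y}.
Read '1': T→{Z}, U→{V}, W→{Y}, X→{Y}, Y→{X}; now {V, X, Y, Z}.
State W is not in {V, X, Y, Z}.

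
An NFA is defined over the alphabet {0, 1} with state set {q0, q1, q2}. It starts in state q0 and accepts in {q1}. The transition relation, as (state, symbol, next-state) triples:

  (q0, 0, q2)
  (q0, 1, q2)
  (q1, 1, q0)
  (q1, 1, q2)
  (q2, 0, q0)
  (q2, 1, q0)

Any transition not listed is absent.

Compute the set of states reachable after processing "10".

{q0}

Start in {q0}.
Read '1': q0→{q2}; now {q2}.
Read '0': q2→{q0}; now {q0}.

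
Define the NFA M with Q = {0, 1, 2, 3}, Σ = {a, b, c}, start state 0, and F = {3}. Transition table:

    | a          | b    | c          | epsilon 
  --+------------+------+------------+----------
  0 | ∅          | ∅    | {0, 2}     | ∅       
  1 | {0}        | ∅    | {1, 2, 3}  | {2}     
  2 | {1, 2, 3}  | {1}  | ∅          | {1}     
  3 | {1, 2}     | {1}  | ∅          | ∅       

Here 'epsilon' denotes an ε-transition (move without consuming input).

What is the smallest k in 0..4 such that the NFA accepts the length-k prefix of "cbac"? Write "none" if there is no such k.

3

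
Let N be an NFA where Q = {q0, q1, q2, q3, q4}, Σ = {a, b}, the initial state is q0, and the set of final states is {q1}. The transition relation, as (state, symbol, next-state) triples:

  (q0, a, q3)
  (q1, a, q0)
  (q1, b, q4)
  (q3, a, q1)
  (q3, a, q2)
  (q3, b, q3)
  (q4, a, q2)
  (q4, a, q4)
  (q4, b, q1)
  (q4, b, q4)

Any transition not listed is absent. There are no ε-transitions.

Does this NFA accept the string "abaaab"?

No

Start in {q0}.
Read 'a': q0→{q3}; now {q3}.
Read 'b': q3→{q3}; now {q3}.
Read 'a': q3→{q1, q2}; now {q1, q2}.
Read 'a': q1→{q0}, q2→∅; now {q0}.
Read 'a': q0→{q3}; now {q3}.
Read 'b': q3→{q3}; now {q3}.
The final set {q3} contains no accepting state.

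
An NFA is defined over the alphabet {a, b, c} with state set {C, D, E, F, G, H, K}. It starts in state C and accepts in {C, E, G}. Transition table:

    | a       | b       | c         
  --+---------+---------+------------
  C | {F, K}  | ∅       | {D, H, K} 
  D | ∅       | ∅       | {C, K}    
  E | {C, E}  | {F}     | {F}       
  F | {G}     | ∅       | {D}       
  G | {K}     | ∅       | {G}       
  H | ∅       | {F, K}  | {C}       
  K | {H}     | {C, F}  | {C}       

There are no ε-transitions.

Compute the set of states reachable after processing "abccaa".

Start in {C}.
Read 'a': C→{F, K}; now {F, K}.
Read 'b': F→∅, K→{C, F}; now {C, F}.
Read 'c': C→{D, H, K}, F→{D}; now {D, H, K}.
Read 'c': D→{C, K}, H→{C}, K→{C}; now {C, K}.
Read 'a': C→{F, K}, K→{H}; now {F, H, K}.
Read 'a': F→{G}, H→∅, K→{H}; now {G, H}.

{G, H}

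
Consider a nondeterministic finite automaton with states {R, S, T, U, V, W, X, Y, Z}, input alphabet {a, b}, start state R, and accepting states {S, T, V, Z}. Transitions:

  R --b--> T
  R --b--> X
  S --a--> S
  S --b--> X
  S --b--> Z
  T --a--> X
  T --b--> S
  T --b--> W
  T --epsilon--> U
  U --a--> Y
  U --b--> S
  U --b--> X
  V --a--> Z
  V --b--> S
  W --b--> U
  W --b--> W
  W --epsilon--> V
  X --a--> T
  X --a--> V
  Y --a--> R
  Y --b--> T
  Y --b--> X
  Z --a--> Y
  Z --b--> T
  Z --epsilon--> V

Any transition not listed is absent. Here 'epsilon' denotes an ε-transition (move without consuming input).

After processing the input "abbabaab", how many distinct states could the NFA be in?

0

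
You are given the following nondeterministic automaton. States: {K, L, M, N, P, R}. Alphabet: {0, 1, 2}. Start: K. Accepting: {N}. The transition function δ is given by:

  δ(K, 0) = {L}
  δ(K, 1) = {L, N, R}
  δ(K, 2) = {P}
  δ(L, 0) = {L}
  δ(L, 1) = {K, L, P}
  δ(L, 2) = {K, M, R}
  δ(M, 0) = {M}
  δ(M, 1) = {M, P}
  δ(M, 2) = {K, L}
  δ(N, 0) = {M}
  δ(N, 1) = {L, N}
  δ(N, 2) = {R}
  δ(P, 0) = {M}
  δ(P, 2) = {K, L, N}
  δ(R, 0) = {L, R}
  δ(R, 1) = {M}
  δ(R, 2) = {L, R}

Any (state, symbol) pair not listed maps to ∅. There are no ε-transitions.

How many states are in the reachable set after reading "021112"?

Start in {K}.
Read '0': {K} → {L}.
Read '2': {L} → {K, M, R}.
Read '1': {K, M, R} → {L, M, N, P, R}.
Read '1': {L, M, N, P, R} → {K, L, M, N, P}.
Read '1': {K, L, M, N, P} → {K, L, M, N, P, R}.
Read '2': {K, L, M, N, P, R} → {K, L, M, N, P, R}.
That set has 6 states.

6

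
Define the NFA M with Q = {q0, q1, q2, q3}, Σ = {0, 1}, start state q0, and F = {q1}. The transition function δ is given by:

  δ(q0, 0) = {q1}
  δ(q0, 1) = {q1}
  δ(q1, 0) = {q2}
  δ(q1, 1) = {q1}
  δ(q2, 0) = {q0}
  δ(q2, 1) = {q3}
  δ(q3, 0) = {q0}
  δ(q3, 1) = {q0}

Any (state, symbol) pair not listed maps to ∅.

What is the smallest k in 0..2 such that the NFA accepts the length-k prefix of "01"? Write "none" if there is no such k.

Start in {q0}.
Read '0': q0→{q1}; now {q1}.
None of the earlier sets intersect F, but {q1} does.

1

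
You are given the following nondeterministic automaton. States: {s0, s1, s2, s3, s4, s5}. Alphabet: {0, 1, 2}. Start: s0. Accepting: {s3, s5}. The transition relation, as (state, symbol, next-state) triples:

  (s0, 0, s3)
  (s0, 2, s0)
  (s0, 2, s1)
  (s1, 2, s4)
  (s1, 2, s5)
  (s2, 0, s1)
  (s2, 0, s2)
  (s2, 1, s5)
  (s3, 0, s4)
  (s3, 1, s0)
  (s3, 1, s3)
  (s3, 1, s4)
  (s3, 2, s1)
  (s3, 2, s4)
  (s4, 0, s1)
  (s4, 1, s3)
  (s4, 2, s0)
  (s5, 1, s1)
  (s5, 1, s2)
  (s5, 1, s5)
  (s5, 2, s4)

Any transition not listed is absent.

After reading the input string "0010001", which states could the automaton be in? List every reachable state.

Start in {s0}.
Read '0': {s0} → {s3}.
Read '0': {s3} → {s4}.
Read '1': {s4} → {s3}.
Read '0': {s3} → {s4}.
Read '0': {s4} → {s1}.
Read '0': {s1} → ∅.
The set is empty and remains empty for the remaining 1 symbol.

∅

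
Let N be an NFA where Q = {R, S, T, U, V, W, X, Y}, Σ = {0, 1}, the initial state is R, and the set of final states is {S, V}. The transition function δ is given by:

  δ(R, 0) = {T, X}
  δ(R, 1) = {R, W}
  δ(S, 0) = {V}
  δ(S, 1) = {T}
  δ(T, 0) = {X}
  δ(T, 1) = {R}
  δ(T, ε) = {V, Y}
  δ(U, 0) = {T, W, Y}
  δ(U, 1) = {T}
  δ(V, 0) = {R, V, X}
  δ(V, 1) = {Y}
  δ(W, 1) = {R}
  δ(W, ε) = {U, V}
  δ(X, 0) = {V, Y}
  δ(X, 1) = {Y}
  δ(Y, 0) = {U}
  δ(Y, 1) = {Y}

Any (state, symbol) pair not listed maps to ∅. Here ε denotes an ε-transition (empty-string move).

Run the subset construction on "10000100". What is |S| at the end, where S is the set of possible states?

7

Start in {R}.
Read '1': {R} → {R, U, V, W}.
Read '0': {R, U, V, W} → {R, T, U, V, W, X, Y}.
Read '0': {R, T, U, V, W, X, Y} → {R, T, U, V, W, X, Y}.
Read '0': {R, T, U, V, W, X, Y} → {R, T, U, V, W, X, Y}.
Read '0': {R, T, U, V, W, X, Y} → {R, T, U, V, W, X, Y}.
Read '1': {R, T, U, V, W, X, Y} → {R, T, U, V, W, Y}.
Read '0': {R, T, U, V, W, Y} → {R, T, U, V, W, X, Y}.
Read '0': {R, T, U, V, W, X, Y} → {R, T, U, V, W, X, Y}.
That set has 7 states.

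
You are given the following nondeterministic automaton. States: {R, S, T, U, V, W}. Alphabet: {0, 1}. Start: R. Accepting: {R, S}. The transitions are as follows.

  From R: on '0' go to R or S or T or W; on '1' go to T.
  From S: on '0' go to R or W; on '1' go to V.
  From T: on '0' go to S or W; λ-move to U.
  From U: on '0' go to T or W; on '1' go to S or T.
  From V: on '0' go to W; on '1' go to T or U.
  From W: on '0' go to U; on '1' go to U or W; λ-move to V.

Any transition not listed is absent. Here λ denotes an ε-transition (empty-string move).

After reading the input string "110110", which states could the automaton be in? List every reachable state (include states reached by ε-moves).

Start in {R}.
Read '1': R→{T}; union {T}; ε-closure = {T, U}.
Read '1': T→∅, U→{S, T}; union {S, T}; ε-closure = {S, T, U}.
Read '0': S→{R, W}, T→{S, W}, U→{T, W}; union {R, S, T, W}; ε-closure = {R, S, T, U, V, W}.
Read '1': R→{T}, S→{V}, T→∅, U→{S, T}, V→{T, U}, W→{U, W}; now {S, T, U, V, W}.
Read '1': S→{V}, T→∅, U→{S, T}, V→{T, U}, W→{U, W}; now {S, T, U, V, W}.
Read '0': S→{R, W}, T→{S, W}, U→{T, W}, V→{W}, W→{U}; union {R, S, T, U, W}; ε-closure = {R, S, T, U, V, W}.

{R, S, T, U, V, W}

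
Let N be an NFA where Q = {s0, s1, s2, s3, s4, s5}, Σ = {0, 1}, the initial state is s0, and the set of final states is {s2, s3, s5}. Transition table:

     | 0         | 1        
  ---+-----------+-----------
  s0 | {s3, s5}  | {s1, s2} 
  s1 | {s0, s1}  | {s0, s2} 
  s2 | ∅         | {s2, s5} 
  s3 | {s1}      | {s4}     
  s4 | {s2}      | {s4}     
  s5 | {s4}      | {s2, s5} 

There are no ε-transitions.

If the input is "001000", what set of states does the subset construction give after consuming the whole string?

{s0, s1, s2}

Start in {s0}.
Read '0': s0→{s3, s5}; now {s3, s5}.
Read '0': s3→{s1}, s5→{s4}; now {s1, s4}.
Read '1': s1→{s0, s2}, s4→{s4}; now {s0, s2, s4}.
Read '0': s0→{s3, s5}, s2→∅, s4→{s2}; now {s2, s3, s5}.
Read '0': s2→∅, s3→{s1}, s5→{s4}; now {s1, s4}.
Read '0': s1→{s0, s1}, s4→{s2}; now {s0, s1, s2}.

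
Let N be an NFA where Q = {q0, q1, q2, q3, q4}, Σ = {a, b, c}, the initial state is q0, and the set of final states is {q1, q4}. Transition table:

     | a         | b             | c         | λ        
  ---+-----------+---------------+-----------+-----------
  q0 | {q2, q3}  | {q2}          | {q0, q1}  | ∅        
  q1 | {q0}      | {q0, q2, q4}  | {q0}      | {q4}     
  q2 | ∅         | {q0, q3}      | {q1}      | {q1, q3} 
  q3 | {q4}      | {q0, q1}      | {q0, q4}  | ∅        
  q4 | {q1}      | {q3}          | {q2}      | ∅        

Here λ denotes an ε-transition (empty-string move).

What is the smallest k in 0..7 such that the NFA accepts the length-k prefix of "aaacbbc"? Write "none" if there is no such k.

1

Start in {q0}.
Read 'a': {q0} → {q1, q2, q3, q4}.
None of the earlier sets intersect F, but {q1, q2, q3, q4} does.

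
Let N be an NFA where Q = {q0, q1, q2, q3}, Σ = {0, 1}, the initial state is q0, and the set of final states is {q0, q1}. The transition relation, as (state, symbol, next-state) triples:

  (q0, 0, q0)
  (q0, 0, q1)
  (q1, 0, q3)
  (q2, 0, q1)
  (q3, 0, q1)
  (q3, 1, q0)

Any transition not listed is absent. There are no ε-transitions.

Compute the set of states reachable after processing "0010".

{q0, q1}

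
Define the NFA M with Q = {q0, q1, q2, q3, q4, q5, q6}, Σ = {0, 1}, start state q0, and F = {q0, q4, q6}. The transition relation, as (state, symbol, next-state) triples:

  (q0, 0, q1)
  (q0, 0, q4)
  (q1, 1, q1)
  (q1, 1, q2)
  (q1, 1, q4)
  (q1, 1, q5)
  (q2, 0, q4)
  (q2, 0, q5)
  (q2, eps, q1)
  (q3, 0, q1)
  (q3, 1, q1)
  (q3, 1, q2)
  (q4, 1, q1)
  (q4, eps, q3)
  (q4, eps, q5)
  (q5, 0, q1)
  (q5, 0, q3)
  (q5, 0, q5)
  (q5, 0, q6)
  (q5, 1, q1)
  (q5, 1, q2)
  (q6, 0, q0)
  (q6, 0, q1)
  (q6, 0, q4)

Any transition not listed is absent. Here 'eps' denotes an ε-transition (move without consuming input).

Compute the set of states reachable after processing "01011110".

{q1, q3, q4, q5, q6}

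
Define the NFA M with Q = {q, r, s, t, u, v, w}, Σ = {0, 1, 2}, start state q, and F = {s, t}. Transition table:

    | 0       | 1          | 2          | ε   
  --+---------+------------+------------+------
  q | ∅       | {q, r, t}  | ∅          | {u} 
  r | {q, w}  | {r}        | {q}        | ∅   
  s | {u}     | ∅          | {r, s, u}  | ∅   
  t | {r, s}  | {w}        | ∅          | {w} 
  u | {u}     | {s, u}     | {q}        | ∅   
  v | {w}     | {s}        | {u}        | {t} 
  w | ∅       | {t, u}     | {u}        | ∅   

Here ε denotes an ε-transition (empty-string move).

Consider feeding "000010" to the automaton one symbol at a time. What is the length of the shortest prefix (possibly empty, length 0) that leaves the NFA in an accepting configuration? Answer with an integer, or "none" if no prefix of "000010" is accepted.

5

Start: ε-closure({q}) = {q, u}.
Read '0': {q, u} → {u}.
Read '0': {u} → {u}.
Read '0': {u} → {u}.
Read '0': {u} → {u}.
Read '1': {u} → {s, u}.
None of the earlier sets intersect F, but {s, u} does.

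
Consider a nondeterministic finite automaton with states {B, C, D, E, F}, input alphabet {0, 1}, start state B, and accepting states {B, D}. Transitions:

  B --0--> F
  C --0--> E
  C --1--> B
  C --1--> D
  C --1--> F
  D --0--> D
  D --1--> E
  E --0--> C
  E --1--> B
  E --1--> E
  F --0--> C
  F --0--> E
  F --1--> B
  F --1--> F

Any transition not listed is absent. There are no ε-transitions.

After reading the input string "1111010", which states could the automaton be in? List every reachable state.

∅

Start in {B}.
Read '1': {B} → ∅.
The set is empty and remains empty for the remaining 6 symbols.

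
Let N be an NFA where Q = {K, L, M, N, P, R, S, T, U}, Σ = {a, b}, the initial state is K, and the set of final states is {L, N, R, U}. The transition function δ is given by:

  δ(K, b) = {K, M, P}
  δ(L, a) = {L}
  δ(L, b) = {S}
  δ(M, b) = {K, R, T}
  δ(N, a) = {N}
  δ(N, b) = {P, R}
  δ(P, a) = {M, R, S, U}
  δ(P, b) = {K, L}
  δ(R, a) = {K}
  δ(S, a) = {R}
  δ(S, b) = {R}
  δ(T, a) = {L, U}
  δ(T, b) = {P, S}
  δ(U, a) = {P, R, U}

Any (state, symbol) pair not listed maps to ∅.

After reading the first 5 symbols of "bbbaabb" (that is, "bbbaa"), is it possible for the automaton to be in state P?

Yes

Start in {K}.
Read 'b': {K} → {K, M, P}.
Read 'b': {K, M, P} → {K, L, M, P, R, T}.
Read 'b': {K, L, M, P, R, T} → {K, L, M, P, R, S, T}.
Read 'a': {K, L, M, P, R, S, T} → {K, L, M, R, S, U}.
Read 'a': {K, L, M, R, S, U} → {K, L, P, R, U}.
State P is in {K, L, P, R, U}.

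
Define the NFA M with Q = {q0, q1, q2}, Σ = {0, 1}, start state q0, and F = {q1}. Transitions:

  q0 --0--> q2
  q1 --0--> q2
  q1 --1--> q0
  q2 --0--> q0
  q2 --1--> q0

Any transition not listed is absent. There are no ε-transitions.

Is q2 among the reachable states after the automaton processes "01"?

Start in {q0}.
Read '0': {q0} → {q2}.
Read '1': {q2} → {q0}.
State q2 is not in {q0}.

No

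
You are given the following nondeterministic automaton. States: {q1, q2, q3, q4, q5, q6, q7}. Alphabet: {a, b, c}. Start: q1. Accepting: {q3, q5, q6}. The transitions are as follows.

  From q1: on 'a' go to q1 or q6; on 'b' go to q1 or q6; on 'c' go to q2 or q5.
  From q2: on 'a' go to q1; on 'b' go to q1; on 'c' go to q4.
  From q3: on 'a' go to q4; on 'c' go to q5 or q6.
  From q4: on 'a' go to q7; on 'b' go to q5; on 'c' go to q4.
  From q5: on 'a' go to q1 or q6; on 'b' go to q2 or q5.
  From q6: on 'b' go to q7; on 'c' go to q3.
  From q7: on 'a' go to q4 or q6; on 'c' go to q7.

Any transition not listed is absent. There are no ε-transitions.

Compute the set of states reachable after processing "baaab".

Start in {q1}.
Read 'b': {q1} → {q1, q6}.
Read 'a': {q1, q6} → {q1, q6}.
Read 'a': {q1, q6} → {q1, q6}.
Read 'a': {q1, q6} → {q1, q6}.
Read 'b': {q1, q6} → {q1, q6, q7}.

{q1, q6, q7}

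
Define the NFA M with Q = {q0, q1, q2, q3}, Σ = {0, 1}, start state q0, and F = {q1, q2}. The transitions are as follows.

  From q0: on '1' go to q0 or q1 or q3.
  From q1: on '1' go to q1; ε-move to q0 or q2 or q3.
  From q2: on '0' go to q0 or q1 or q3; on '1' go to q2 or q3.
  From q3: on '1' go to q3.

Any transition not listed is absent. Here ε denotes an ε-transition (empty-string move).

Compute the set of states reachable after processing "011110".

Start in {q0}.
Read '0': {q0} → ∅.
The set is empty and remains empty for the remaining 5 symbols.

∅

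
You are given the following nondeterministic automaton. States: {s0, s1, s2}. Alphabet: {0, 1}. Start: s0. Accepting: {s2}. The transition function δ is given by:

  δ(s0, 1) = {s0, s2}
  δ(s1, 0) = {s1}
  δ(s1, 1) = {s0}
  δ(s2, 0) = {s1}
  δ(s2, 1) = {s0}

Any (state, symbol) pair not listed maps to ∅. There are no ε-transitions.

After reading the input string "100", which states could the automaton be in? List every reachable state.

Start in {s0}.
Read '1': {s0} → {s0, s2}.
Read '0': {s0, s2} → {s1}.
Read '0': {s1} → {s1}.

{s1}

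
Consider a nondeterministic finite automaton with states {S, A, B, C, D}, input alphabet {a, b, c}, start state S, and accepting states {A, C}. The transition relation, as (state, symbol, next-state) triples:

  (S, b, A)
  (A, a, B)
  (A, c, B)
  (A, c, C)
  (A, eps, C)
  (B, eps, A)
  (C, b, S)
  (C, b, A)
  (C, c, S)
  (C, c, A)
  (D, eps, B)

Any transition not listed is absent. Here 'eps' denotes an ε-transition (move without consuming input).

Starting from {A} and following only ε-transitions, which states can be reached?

Begin with {A}.
ε-move A → C; add C.

{A, C}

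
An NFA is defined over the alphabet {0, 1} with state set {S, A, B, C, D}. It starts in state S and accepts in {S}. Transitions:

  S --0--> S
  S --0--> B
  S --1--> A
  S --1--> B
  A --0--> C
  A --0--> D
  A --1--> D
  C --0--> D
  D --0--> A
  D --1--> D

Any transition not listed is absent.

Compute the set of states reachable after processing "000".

{S, B}

Start in {S}.
Read '0': {S} → {S, B}.
Read '0': {S, B} → {S, B}.
Read '0': {S, B} → {S, B}.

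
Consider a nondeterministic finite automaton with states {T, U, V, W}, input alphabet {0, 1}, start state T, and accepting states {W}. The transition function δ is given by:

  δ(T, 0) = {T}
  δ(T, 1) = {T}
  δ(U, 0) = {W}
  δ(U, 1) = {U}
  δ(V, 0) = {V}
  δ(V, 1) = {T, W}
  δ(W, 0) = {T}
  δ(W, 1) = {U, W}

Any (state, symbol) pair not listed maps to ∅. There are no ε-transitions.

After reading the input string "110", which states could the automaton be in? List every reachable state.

{T}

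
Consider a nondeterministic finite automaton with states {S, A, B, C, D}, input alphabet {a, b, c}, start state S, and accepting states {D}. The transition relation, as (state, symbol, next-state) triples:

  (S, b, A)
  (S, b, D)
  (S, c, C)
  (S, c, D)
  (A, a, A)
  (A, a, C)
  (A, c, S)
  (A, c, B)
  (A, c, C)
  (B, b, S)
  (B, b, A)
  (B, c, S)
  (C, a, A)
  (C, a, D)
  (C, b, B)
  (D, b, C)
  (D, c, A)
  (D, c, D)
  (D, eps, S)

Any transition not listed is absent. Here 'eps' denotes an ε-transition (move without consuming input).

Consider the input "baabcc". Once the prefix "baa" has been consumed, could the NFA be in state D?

Start in {S}.
Read 'b': S→{A, D}; union {A, D}; ε-closure = {S, A, D}.
Read 'a': S→∅, A→{A, C}, D→∅; now {A, C}.
Read 'a': A→{A, C}, C→{A, D}; union {A, C, D}; ε-closure = {S, A, C, D}.
State D is in {S, A, C, D}.

Yes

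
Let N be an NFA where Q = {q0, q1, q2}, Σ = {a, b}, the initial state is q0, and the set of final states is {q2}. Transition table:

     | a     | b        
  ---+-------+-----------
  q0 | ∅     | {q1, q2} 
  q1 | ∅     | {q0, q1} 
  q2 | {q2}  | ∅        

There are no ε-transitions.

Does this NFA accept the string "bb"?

No

Start in {q0}.
Read 'b': {q0} → {q1, q2}.
Read 'b': {q1, q2} → {q0, q1}.
The final set {q0, q1} contains no accepting state.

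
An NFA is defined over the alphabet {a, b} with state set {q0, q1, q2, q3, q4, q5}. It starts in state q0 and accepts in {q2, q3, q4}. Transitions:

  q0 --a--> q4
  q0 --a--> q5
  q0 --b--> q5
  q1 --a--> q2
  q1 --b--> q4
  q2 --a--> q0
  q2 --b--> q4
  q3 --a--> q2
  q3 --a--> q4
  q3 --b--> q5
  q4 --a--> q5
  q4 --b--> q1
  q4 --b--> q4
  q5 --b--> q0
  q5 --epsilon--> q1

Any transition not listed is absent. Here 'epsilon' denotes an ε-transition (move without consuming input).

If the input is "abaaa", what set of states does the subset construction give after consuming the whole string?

Start in {q0}.
Read 'a': {q0} → {q1, q4, q5}.
Read 'b': {q1, q4, q5} → {q0, q1, q4}.
Read 'a': {q0, q1, q4} → {q1, q2, q4, q5}.
Read 'a': {q1, q2, q4, q5} → {q0, q1, q2, q5}.
Read 'a': {q0, q1, q2, q5} → {q0, q1, q2, q4, q5}.

{q0, q1, q2, q4, q5}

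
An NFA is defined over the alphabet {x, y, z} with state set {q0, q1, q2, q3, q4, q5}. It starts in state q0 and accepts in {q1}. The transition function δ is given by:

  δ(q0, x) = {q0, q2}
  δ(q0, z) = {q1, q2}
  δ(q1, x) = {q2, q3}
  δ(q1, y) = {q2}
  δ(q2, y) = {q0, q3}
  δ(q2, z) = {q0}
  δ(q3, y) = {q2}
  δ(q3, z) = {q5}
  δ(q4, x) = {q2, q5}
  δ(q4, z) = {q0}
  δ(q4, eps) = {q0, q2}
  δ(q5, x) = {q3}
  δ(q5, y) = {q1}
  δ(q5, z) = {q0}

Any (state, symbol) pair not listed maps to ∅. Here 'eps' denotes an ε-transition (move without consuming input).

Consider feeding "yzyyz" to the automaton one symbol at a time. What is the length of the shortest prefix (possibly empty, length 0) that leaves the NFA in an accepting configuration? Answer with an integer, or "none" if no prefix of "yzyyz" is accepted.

none

Start in {q0}.
Read 'y': q0→∅; now ∅.
The set is empty and remains empty for the remaining 4 symbols.
No reachable set along the way intersects F.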